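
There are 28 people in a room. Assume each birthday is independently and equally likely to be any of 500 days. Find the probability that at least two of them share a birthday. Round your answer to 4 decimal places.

0.5371

It's easier to compute the probability that all 28 are distinct.
P(all distinct) = 500/500 · 499/500 · ··· · 473/500 ≈ 0.4629.
So the probability of at least one match is 1 − 0.4629 = 0.5371.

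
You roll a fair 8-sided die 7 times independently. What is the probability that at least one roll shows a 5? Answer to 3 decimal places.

P(no roll shows a 5) = (7/8)^7 ≈ 0.393.
P(at least one) = 1 − 0.393 = 0.607.

0.607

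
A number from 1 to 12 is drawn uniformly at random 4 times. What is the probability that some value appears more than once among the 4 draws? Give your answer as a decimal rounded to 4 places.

0.4271

P(all 4 different) = 12/12 · 11/12 · ··· · 9/12 ≈ 0.5729.
P(at least two equal) = 1 − 0.5729 = 0.4271.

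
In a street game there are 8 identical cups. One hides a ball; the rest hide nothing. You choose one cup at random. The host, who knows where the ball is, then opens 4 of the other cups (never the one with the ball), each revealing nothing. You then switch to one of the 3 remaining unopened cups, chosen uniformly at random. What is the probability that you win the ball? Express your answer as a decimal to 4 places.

0.2917

Your original cup holds the ball with probability 1/8, so the other 7 collectively hold it with probability 7/8.
The host can always find 4 empty cups to open, so the reveals don't change that 7/8; it is now spread over the 3 remaining unopened cups.
P(win by switching) = (7/8) · (1/3) = 7/24 ≈ 0.2917.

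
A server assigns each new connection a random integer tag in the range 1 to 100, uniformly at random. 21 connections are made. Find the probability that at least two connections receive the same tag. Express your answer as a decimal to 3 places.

0.896

It's easier to compute the probability that all 21 are distinct.
P(all distinct) = 100/100 · 99/100 · ··· · 80/100 ≈ 0.104.
So the probability of at least one match is 1 − 0.104 = 0.896.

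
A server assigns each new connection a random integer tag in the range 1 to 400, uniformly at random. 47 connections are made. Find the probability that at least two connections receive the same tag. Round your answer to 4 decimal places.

It's easier to compute the probability that all 47 are distinct.
P(all distinct) = 400/400 · 399/400 · ··· · 354/400 ≈ 0.0600.
So the probability of at least one match is 1 − 0.0600 = 0.9400.

0.9400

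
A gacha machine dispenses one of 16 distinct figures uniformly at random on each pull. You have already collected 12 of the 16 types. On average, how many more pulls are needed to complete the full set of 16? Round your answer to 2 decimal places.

33.33

Starting from 12 distinct types, each trial gives a new one with probability (16−i)/16 when i types are held, so the wait for the next new type is 16/(16−i).
E = 16/4 + 16/3 + 16/2 + 16/1 = 100/3 ≈ 33.33.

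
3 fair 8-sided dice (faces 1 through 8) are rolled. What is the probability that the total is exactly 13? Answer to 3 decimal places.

0.094

There are 8^3 = 512 equally likely outcomes.
The number of ordered 3-tuples from {1,…,8} summing to 13 is 48.
P(sum = 13) = 48/512 = 3/32 ≈ 0.094.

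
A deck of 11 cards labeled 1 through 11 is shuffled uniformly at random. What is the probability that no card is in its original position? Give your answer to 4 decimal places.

This is the derangement probability: permutations of 11 with no fixed point.
D(11) = 11! · (1 − 1/1! + 1/2! − ··· + (−1)^11/11!) = 14684570.
P = 14684570/39916800 = 1468457/3991680 ≈ 0.3679.

0.3679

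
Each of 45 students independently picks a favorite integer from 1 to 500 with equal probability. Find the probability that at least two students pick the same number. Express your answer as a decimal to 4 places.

It's easier to compute the probability that all 45 are distinct.
P(all distinct) = 500/500 · 499/500 · ··· · 456/500 ≈ 0.1298.
So the probability of at least one match is 1 − 0.1298 = 0.8702.

0.8702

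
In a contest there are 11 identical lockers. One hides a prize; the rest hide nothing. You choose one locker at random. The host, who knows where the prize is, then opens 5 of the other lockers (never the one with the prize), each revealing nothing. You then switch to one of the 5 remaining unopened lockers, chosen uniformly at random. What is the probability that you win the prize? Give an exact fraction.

2/11

Your original locker holds the prize with probability 1/11, so the other 10 collectively hold it with probability 10/11.
The host can always find 5 empty lockers to open, so the reveals don't change that 10/11; it is now spread over the 5 remaining unopened lockers.
P(win by switching) = (10/11) · (1/5) = 2/11.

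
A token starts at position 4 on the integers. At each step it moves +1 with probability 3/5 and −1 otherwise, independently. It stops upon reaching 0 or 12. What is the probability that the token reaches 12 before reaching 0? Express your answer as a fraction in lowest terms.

6561/8113

Let r = q/p = (2/5)/(3/5) = 2/3. The recurrence P(i) = p·P(i+1) + q·P(i−1) with P(0)=0, P(12)=1 gives P(i) = (1 − r^i)/(1 − r^12).
P(4) = (1 − (2/3)^4) / (1 − (2/3)^12) = 6561/8113.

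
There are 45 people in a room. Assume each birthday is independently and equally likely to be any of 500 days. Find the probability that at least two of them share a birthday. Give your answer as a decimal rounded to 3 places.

It's easier to compute the probability that all 45 are distinct.
P(all distinct) = 500/500 · 499/500 · ··· · 456/500 ≈ 0.130.
So the probability of at least one match is 1 − 0.130 = 0.870.

0.870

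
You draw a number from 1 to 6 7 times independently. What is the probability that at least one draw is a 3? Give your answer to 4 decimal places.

P(no draw is a 3) = (5/6)^7 ≈ 0.2791.
P(at least one) = 1 − 0.2791 = 0.7209.

0.7209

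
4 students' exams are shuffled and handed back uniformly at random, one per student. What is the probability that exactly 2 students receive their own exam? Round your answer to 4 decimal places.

0.2500

Choose which 2 of the 4 are fixed: C(4,2) = 6 ways.
The remaining 2 must have no fixed point: D(2) = 1.
P = 6·1/24 = 1/4 ≈ 0.2500.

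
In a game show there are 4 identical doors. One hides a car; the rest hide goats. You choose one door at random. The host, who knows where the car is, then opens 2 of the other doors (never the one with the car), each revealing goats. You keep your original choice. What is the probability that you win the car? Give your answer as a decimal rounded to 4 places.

0.2500

The host can always open 2 empty doors regardless of your choice, so the reveals give no information about your original door.
P(win by staying) = 1/4 ≈ 0.2500.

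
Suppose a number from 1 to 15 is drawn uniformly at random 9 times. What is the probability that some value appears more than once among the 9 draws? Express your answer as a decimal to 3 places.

P(all 9 different) = 15/15 · 14/15 · ··· · 7/15 ≈ 0.047.
P(at least two equal) = 1 − 0.047 = 0.953.

0.953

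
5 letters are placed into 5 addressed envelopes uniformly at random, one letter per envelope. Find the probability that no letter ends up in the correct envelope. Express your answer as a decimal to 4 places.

0.3667

This is the derangement probability: permutations of 5 with no fixed point.
D(5) = 5! · (1 − 1/1! + 1/2! − ··· + (−1)^5/5!) = 44.
P = 44/120 = 11/30 ≈ 0.3667.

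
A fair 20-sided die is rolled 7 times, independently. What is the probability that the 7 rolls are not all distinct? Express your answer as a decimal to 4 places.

P(all 7 different) = 20/20 · 19/20 · ··· · 14/20 ≈ 0.3052.
P(at least two equal) = 1 − 0.3052 = 0.6948.

0.6948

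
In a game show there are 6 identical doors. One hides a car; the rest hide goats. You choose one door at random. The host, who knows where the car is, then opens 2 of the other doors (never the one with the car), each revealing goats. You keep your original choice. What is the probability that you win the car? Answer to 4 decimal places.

The host can always open 2 empty doors regardless of your choice, so the reveals give no information about your original door.
P(win by staying) = 1/6 ≈ 0.1667.

0.1667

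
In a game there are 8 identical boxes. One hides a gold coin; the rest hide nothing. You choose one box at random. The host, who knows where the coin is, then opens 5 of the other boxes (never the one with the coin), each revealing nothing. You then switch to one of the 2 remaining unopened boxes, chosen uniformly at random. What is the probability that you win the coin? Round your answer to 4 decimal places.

0.4375

Your original box holds the coin with probability 1/8, so the other 7 collectively hold it with probability 7/8.
The host can always find 5 empty boxes to open, so the reveals don't change that 7/8; it is now spread over the 2 remaining unopened boxes.
P(win by switching) = (7/8) · (1/2) = 7/16 ≈ 0.4375.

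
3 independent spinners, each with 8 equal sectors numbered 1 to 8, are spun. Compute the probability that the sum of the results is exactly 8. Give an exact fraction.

21/512

There are 8^3 = 512 equally likely outcomes.
The number of ordered 3-tuples from {1,…,8} summing to 8 is 21.
P(sum = 8) = 21/512.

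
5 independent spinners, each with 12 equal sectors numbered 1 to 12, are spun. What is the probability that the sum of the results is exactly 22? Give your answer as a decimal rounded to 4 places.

0.0215

There are 12^5 = 248832 equally likely outcomes.
The number of ordered 5-tuples from {1,…,12} summing to 22 is 5355.
P(sum = 22) = 5355/248832 = 595/27648 ≈ 0.0215.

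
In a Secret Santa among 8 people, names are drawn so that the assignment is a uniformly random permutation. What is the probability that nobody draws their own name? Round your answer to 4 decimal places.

0.3679

This is the derangement probability: permutations of 8 with no fixed point.
D(8) = 8! · (1 − 1/1! + 1/2! − ··· + (−1)^8/8!) = 14833.
P = 14833/40320 = 2119/5760 ≈ 0.3679.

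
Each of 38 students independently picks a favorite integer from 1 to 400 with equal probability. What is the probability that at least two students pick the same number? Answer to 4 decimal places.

0.8372

It's easier to compute the probability that all 38 are distinct.
P(all distinct) = 400/400 · 399/400 · ··· · 363/400 ≈ 0.1628.
So the probability of at least one match is 1 − 0.1628 = 0.8372.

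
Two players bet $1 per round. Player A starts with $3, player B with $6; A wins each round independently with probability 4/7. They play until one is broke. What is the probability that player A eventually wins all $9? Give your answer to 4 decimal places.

Let r = q/p = (3/7)/(4/7) = 3/4. The recurrence P(i) = p·P(i+1) + q·P(i−1) with P(0)=0, P(9)=1 gives P(i) = (1 − r^i)/(1 − r^9).
P(3) = (1 − (3/4)^3) / (1 − (3/4)^9) = 4096/6553 ≈ 0.6251.

0.6251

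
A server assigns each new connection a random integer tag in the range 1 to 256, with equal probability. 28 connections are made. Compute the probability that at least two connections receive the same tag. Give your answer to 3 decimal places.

It's easier to compute the probability that all 28 are distinct.
P(all distinct) = 256/256 · 255/256 · ··· · 229/256 ≈ 0.216.
So the probability of at least one match is 1 − 0.216 = 0.784.

0.784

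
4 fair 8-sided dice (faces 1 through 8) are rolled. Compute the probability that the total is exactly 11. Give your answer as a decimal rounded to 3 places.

0.029

There are 8^4 = 4096 equally likely outcomes.
The number of ordered 4-tuples from {1,…,8} summing to 11 is 120.
P(sum = 11) = 120/4096 = 15/512 ≈ 0.029.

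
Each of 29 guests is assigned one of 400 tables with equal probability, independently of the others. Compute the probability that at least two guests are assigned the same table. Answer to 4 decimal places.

0.6465

It's easier to compute the probability that all 29 are distinct.
P(all distinct) = 400/400 · 399/400 · ··· · 372/400 ≈ 0.3535.
So the probability of at least one match is 1 − 0.3535 = 0.6465.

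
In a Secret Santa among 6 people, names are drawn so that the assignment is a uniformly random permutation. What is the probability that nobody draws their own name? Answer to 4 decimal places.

0.3681

This is the derangement probability: permutations of 6 with no fixed point.
D(6) = 6! · (1 − 1/1! + 1/2! − ··· + (−1)^6/6!) = 265.
P = 265/720 = 53/144 ≈ 0.3681.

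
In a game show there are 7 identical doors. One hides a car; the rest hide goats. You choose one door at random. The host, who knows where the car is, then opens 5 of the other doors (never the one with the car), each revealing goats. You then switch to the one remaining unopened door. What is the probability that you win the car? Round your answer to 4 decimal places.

Your original door holds the car with probability 1/7, so the other 6 collectively hold it with probability 6/7.
The host can always find 5 empty doors to open, so the reveals don't change that 6/7; it is now spread over the 1 remaining unopened door.
P(win by switching) = (6/7) · (1/1) = 6/7 ≈ 0.8571.

0.8571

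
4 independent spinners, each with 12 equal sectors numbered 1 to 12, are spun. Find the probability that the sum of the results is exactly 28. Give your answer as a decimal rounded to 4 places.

There are 12^4 = 20736 equally likely outcomes.
The number of ordered 4-tuples from {1,…,12} summing to 28 is 1111.
P(sum = 28) = 1111/20736 ≈ 0.0536.

0.0536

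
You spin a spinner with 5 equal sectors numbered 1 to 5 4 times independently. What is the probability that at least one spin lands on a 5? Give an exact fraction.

P(no spin lands on a 5) = (4/5)^4 = 256/625.
P(at least one) = 1 − 256/625 = 369/625.

369/625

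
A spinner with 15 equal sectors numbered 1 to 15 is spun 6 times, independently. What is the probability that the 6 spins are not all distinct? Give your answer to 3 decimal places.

P(all 6 different) = 15/15 · 14/15 · ··· · 10/15 ≈ 0.316.
P(at least two equal) = 1 − 0.316 = 0.684.

0.684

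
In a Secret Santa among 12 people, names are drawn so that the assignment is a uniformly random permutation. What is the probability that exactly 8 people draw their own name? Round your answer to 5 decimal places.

Choose which 8 of the 12 are fixed: C(12,8) = 495 ways.
The remaining 4 must have no fixed point: D(4) = 9.
P = 495·9/479001600 = 1/107520 ≈ 0.00001.

0.00001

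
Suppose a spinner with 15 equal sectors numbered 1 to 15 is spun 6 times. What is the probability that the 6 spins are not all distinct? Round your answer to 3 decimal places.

P(all 6 different) = 15/15 · 14/15 · ··· · 10/15 ≈ 0.316.
P(at least two equal) = 1 − 0.316 = 0.684.

0.684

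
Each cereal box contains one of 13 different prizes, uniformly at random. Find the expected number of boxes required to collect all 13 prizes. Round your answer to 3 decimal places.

41.342

After i distinct types are collected, each trial gives a new one with probability (13−i)/13, so the expected wait for the next new type is 13/(13−i).
E = 13/13 + 13/12 + 13/11 + 13/10 + 13/9 + 13/8 + 13/7 + 13/6 + 13/5 + 13/4 + 13/3 + 13/2 + 13/1 = 1145993/27720 ≈ 41.342.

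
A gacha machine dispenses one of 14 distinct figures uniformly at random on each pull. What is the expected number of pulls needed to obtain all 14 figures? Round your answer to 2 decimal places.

After i distinct types are collected, each trial gives a new one with probability (14−i)/14, so the expected wait for the next new type is 14/(14−i).
E = 14/14 + 14/13 + 14/12 + 14/11 + 14/10 + 14/9 + 14/8 + 14/7 + 14/6 + 14/5 + 14/4 + 14/3 + 14/2 + 14/1 = 1171733/25740 ≈ 45.52.

45.52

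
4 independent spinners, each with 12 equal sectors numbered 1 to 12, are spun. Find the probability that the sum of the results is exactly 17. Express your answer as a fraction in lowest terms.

There are 12^4 = 20736 equally likely outcomes.
The number of ordered 4-tuples from {1,…,12} summing to 17 is 544.
P(sum = 17) = 544/20736 = 17/648.

17/648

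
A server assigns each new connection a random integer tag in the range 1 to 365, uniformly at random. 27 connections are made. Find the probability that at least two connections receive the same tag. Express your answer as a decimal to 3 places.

It's easier to compute the probability that all 27 are distinct.
P(all distinct) = 365/365 · 364/365 · ··· · 339/365 ≈ 0.373.
So the probability of at least one match is 1 − 0.373 = 0.627.

0.627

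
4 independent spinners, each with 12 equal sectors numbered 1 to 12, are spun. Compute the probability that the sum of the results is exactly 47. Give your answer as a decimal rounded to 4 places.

There are 12^4 = 20736 equally likely outcomes.
The number of ordered 4-tuples from {1,…,12} summing to 47 is 4.
P(sum = 47) = 4/20736 = 1/5184 ≈ 0.0002.

0.0002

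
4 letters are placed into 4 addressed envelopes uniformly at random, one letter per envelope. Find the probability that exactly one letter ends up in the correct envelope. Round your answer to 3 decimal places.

Choose which one is fixed: C(4,1) = 4 ways.
The remaining 3 must have no fixed point: D(3) = 2.
P = 4·2/24 = 1/3 ≈ 0.333.

0.333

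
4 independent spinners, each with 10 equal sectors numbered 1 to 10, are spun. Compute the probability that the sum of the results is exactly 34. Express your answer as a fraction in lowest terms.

21/2500

There are 10^4 = 10000 equally likely outcomes.
The number of ordered 4-tuples from {1,…,10} summing to 34 is 84.
P(sum = 34) = 84/10000 = 21/2500.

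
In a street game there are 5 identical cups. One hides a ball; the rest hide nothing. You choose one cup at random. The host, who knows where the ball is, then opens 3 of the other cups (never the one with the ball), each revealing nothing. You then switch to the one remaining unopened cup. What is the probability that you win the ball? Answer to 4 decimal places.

0.8000

Your original cup holds the ball with probability 1/5, so the other 4 collectively hold it with probability 4/5.
The host can always find 3 empty cups to open, so the reveals don't change that 4/5; it is now spread over the 1 remaining unopened cup.
P(win by switching) = (4/5) · (1/1) = 4/5 ≈ 0.8000.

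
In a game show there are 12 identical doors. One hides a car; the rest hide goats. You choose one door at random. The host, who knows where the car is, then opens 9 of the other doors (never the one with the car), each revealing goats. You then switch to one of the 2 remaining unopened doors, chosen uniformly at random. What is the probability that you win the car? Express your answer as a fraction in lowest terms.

Your original door holds the car with probability 1/12, so the other 11 collectively hold it with probability 11/12.
The host can always find 9 empty doors to open, so the reveals don't change that 11/12; it is now spread over the 2 remaining unopened doors.
P(win by switching) = (11/12) · (1/2) = 11/24.

11/24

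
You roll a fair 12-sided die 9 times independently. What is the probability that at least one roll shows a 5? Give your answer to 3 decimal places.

P(no roll shows a 5) = (11/12)^9 ≈ 0.457.
P(at least one) = 1 − 0.457 = 0.543.

0.543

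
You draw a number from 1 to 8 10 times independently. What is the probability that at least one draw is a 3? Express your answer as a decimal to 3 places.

P(no draw is a 3) = (7/8)^10 ≈ 0.263.
P(at least one) = 1 − 0.263 = 0.737.

0.737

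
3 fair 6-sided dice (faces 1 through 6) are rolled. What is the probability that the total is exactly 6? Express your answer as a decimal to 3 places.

0.046

There are 6^3 = 216 equally likely outcomes.
The number of ordered 3-tuples from {1,…,6} summing to 6 is 10.
P(sum = 6) = 10/216 = 5/108 ≈ 0.046.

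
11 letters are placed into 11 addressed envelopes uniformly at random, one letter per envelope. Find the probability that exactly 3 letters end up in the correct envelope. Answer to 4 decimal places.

0.0613

Choose which 3 of the 11 are fixed: C(11,3) = 165 ways.
The remaining 8 must have no fixed point: D(8) = 14833.
P = 165·14833/39916800 = 2119/34560 ≈ 0.0613.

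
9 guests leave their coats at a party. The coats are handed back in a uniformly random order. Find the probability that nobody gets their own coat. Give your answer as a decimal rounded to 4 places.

0.3679

This is the derangement probability: permutations of 9 with no fixed point.
D(9) = 9! · (1 − 1/1! + 1/2! − ··· + (−1)^9/9!) = 133496.
P = 133496/362880 = 16687/45360 ≈ 0.3679.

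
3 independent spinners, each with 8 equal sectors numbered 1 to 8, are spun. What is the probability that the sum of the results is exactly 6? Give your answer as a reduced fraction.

5/256

There are 8^3 = 512 equally likely outcomes.
The number of ordered 3-tuples from {1,…,8} summing to 6 is 10.
P(sum = 6) = 10/512 = 5/256.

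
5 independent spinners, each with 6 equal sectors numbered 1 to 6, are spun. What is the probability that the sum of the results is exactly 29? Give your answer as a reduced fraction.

5/7776

There are 6^5 = 7776 equally likely outcomes.
The number of ordered 5-tuples from {1,…,6} summing to 29 is 5.
P(sum = 29) = 5/7776.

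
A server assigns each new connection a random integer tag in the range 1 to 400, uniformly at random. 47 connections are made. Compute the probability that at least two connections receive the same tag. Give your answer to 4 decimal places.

0.9400

It's easier to compute the probability that all 47 are distinct.
P(all distinct) = 400/400 · 399/400 · ··· · 354/400 ≈ 0.0600.
So the probability of at least one match is 1 − 0.0600 = 0.9400.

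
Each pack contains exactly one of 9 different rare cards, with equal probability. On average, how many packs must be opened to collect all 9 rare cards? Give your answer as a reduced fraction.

After i distinct types are collected, each trial gives a new one with probability (9−i)/9, so the expected wait for the next new type is 9/(9−i).
E = 9/9 + 9/8 + 9/7 + 9/6 + 9/5 + 9/4 + 9/3 + 9/2 + 9/1 = 7129/280.

7129/280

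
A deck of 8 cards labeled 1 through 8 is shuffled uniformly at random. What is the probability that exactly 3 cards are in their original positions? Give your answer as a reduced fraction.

Choose which 3 of the 8 are fixed: C(8,3) = 56 ways.
The remaining 5 must have no fixed point: D(5) = 44.
P = 56·44/40320 = 11/180.

11/180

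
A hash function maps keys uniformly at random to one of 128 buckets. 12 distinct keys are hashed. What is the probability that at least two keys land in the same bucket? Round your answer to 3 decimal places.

0.412

It's easier to compute the probability that all 12 are distinct.
P(all distinct) = 128/128 · 127/128 · ··· · 117/128 ≈ 0.588.
So the probability of at least one match is 1 − 0.588 = 0.412.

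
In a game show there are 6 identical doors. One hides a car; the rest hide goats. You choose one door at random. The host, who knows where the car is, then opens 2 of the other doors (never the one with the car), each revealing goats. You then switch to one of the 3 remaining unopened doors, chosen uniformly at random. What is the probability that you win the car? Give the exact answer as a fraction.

5/18

Your original door holds the car with probability 1/6, so the other 5 collectively hold it with probability 5/6.
The host can always find 2 empty doors to open, so the reveals don't change that 5/6; it is now spread over the 3 remaining unopened doors.
P(win by switching) = (5/6) · (1/3) = 5/18.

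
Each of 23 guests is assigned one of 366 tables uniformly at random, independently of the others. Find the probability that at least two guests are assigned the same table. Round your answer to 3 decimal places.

0.506

It's easier to compute the probability that all 23 are distinct.
P(all distinct) = 366/366 · 365/366 · ··· · 344/366 ≈ 0.494.
So the probability of at least one match is 1 − 0.494 = 0.506.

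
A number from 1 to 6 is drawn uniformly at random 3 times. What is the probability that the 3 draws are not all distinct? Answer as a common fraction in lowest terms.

P(all 3 different) = 6/6 · 5/6 · ··· · 4/6 = 5/9.
P(at least two equal) = 1 − 5/9 = 4/9.

4/9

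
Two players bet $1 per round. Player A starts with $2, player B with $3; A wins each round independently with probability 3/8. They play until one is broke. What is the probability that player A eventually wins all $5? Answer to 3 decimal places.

0.150

Let r = q/p = (5/8)/(3/8) = 5/3. The recurrence P(i) = p·P(i+1) + q·P(i−1) with P(0)=0, P(5)=1 gives P(i) = (1 − r^i)/(1 − r^5).
P(2) = (1 − (5/3)^2) / (1 − (5/3)^5) = 216/1441 ≈ 0.150.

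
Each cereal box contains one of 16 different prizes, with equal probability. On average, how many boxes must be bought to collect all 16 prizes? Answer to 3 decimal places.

After i distinct types are collected, each trial gives a new one with probability (16−i)/16, so the expected wait for the next new type is 16/(16−i).
E = 16/16 + 16/15 + 16/14 + 16/13 + 16/12 + 16/11 + 16/10 + 16/9 + 16/8 + 16/7 + 16/6 + 16/5 + 16/4 + 16/3 + 16/2 + 16/1 = 2436559/45045 ≈ 54.092.

54.092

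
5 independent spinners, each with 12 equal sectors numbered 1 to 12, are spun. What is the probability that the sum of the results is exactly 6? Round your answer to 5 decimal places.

There are 12^5 = 248832 equally likely outcomes.
The number of ordered 5-tuples from {1,…,12} summing to 6 is 5.
P(sum = 6) = 5/248832 ≈ 0.00002.

0.00002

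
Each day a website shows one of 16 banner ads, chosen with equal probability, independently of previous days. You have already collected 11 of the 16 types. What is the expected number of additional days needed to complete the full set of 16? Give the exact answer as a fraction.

548/15

Starting from 11 distinct types, each trial gives a new one with probability (16−i)/16 when i types are held, so the wait for the next new type is 16/(16−i).
E = 16/5 + 16/4 + 16/3 + 16/2 + 16/1 = 548/15.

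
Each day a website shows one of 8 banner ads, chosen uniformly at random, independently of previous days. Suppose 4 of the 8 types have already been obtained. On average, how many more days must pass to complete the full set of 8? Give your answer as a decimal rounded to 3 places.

16.667

Starting from 4 distinct types, each trial gives a new one with probability (8−i)/8 when i types are held, so the wait for the next new type is 8/(8−i).
E = 8/4 + 8/3 + 8/2 + 8/1 = 50/3 ≈ 16.667.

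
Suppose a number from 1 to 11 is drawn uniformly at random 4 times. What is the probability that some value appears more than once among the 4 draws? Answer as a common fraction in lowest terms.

611/1331

P(all 4 different) = 11/11 · 10/11 · ··· · 8/11 = 720/1331.
P(at least two equal) = 1 − 720/1331 = 611/1331.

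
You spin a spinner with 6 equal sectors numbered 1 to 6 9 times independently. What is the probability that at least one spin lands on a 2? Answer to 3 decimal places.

0.806

P(no spin lands on a 2) = (5/6)^9 ≈ 0.194.
P(at least one) = 1 − 0.194 = 0.806.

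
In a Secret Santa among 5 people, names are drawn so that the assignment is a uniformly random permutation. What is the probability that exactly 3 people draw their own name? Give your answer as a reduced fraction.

1/12

Choose which 3 of the 5 are fixed: C(5,3) = 10 ways.
The remaining 2 must have no fixed point: D(2) = 1.
P = 10·1/120 = 1/12.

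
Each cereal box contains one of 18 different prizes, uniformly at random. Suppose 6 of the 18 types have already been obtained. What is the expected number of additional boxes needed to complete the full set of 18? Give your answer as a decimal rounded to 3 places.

Starting from 6 distinct types, each trial gives a new one with probability (18−i)/18 when i types are held, so the wait for the next new type is 18/(18−i).
E = 18/12 + 18/11 + 18/10 + 18/9 + 18/8 + 18/7 + 18/6 + 18/5 + 18/4 + 18/3 + 18/2 + 18/1 = 86021/1540 ≈ 55.858.

55.858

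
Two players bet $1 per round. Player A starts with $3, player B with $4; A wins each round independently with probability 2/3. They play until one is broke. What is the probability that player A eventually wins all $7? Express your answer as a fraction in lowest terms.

Let r = q/p = (1/3)/(2/3) = 1/2. The recurrence P(i) = p·P(i+1) + q·P(i−1) with P(0)=0, P(7)=1 gives P(i) = (1 − r^i)/(1 − r^7).
P(3) = (1 − (1/2)^3) / (1 − (1/2)^7) = 112/127.

112/127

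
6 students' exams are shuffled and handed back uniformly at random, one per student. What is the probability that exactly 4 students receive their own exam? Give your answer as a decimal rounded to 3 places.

0.021

Choose which 4 of the 6 are fixed: C(6,4) = 15 ways.
The remaining 2 must have no fixed point: D(2) = 1.
P = 15·1/720 = 1/48 ≈ 0.021.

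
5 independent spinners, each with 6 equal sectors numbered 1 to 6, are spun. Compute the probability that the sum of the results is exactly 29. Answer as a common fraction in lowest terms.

5/7776

There are 6^5 = 7776 equally likely outcomes.
The number of ordered 5-tuples from {1,…,6} summing to 29 is 5.
P(sum = 29) = 5/7776.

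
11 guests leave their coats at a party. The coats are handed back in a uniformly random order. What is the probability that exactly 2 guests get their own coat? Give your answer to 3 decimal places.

Choose which 2 of the 11 are fixed: C(11,2) = 55 ways.
The remaining 9 must have no fixed point: D(9) = 133496.
P = 55·133496/39916800 = 16687/90720 ≈ 0.184.

0.184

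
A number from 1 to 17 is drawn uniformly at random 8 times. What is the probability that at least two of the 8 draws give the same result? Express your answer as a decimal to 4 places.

P(all 8 different) = 17/17 · 16/17 · ··· · 10/17 ≈ 0.1405.
P(at least two equal) = 1 − 0.1405 = 0.8595.

0.8595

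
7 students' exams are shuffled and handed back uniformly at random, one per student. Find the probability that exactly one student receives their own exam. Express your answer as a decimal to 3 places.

0.368

Choose which one is fixed: C(7,1) = 7 ways.
The remaining 6 must have no fixed point: D(6) = 265.
P = 7·265/5040 = 53/144 ≈ 0.368.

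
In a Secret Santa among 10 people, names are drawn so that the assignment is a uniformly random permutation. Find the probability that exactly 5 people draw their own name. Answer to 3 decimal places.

0.003

Choose which 5 of the 10 are fixed: C(10,5) = 252 ways.
The remaining 5 must have no fixed point: D(5) = 44.
P = 252·44/3628800 = 11/3600 ≈ 0.003.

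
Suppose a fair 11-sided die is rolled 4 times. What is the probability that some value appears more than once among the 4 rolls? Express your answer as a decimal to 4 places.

0.4591

P(all 4 different) = 11/11 · 10/11 · ··· · 8/11 ≈ 0.5409.
P(at least two equal) = 1 − 0.5409 = 0.4591.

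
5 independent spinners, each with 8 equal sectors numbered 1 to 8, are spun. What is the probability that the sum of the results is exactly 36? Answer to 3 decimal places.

0.002

There are 8^5 = 32768 equally likely outcomes.
The number of ordered 5-tuples from {1,…,8} summing to 36 is 70.
P(sum = 36) = 70/32768 = 35/16384 ≈ 0.002.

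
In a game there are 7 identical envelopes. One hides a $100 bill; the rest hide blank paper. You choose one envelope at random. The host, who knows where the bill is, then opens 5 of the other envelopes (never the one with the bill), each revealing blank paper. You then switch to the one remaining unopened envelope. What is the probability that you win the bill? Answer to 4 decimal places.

Your original envelope holds the bill with probability 1/7, so the other 6 collectively hold it with probability 6/7.
The host can always find 5 empty envelopes to open, so the reveals don't change that 6/7; it is now spread over the 1 remaining unopened envelope.
P(win by switching) = (6/7) · (1/1) = 6/7 ≈ 0.8571.

0.8571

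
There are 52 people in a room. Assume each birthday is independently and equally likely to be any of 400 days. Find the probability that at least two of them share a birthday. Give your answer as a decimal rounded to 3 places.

It's easier to compute the probability that all 52 are distinct.
P(all distinct) = 400/400 · 399/400 · ··· · 349/400 ≈ 0.031.
So the probability of at least one match is 1 − 0.031 = 0.969.

0.969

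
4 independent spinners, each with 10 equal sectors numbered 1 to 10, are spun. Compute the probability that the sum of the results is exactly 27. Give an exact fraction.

There are 10^4 = 10000 equally likely outcomes.
The number of ordered 4-tuples from {1,…,10} summing to 27 is 480.
P(sum = 27) = 480/10000 = 6/125.

6/125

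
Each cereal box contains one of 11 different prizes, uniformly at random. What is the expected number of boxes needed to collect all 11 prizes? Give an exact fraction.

After i distinct types are collected, each trial gives a new one with probability (11−i)/11, so the expected wait for the next new type is 11/(11−i).
E = 11/11 + 11/10 + 11/9 + 11/8 + 11/7 + 11/6 + 11/5 + 11/4 + 11/3 + 11/2 + 11/1 = 83711/2520.

83711/2520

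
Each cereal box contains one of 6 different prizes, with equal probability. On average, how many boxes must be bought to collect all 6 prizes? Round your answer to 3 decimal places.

After i distinct types are collected, each trial gives a new one with probability (6−i)/6, so the expected wait for the next new type is 6/(6−i).
E = 6/6 + 6/5 + 6/4 + 6/3 + 6/2 + 6/1 = 147/10 ≈ 14.700.

14.700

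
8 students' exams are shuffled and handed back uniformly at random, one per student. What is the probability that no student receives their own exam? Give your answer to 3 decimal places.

0.368

This is the derangement probability: permutations of 8 with no fixed point.
D(8) = 8! · (1 − 1/1! + 1/2! − ··· + (−1)^8/8!) = 14833.
P = 14833/40320 = 2119/5760 ≈ 0.368.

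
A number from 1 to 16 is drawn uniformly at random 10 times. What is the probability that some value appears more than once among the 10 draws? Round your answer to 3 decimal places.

P(all 10 different) = 16/16 · 15/16 · ··· · 7/16 ≈ 0.026.
P(at least two equal) = 1 − 0.026 = 0.974.

0.974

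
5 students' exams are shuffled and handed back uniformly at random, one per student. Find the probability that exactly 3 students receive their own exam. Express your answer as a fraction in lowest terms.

1/12

Choose which 3 of the 5 are fixed: C(5,3) = 10 ways.
The remaining 2 must have no fixed point: D(2) = 1.
P = 10·1/120 = 1/12.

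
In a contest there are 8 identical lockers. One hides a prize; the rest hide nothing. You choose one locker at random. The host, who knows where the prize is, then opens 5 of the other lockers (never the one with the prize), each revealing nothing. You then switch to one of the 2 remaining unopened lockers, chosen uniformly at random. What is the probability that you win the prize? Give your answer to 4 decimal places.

0.4375

Your original locker holds the prize with probability 1/8, so the other 7 collectively hold it with probability 7/8.
The host can always find 5 empty lockers to open, so the reveals don't change that 7/8; it is now spread over the 2 remaining unopened lockers.
P(win by switching) = (7/8) · (1/2) = 7/16 ≈ 0.4375.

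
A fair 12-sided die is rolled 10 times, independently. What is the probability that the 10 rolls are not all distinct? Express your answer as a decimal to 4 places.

0.9961

P(all 10 different) = 12/12 · 11/12 · ··· · 3/12 ≈ 0.0039.
P(at least two equal) = 1 − 0.0039 = 0.9961.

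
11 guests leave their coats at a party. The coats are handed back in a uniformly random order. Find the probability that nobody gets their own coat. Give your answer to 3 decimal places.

This is the derangement probability: permutations of 11 with no fixed point.
D(11) = 11! · (1 − 1/1! + 1/2! − ··· + (−1)^11/11!) = 14684570.
P = 14684570/39916800 = 1468457/3991680 ≈ 0.368.

0.368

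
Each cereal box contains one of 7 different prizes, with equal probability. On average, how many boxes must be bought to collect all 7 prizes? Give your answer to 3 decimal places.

After i distinct types are collected, each trial gives a new one with probability (7−i)/7, so the expected wait for the next new type is 7/(7−i).
E = 7/7 + 7/6 + 7/5 + 7/4 + 7/3 + 7/2 + 7/1 = 363/20 ≈ 18.150.

18.150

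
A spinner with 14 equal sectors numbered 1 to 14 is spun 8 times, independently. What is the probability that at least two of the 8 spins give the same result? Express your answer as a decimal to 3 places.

P(all 8 different) = 14/14 · 13/14 · ··· · 7/14 ≈ 0.082.
P(at least two equal) = 1 − 0.082 = 0.918.

0.918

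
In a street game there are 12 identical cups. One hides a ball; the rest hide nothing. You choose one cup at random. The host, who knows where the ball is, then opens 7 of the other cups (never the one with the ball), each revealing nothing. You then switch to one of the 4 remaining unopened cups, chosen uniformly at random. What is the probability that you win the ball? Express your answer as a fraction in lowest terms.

11/48

Your original cup holds the ball with probability 1/12, so the other 11 collectively hold it with probability 11/12.
The host can always find 7 empty cups to open, so the reveals don't change that 11/12; it is now spread over the 4 remaining unopened cups.
P(win by switching) = (11/12) · (1/4) = 11/48.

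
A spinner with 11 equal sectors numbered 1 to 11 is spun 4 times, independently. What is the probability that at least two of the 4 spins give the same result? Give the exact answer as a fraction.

P(all 4 different) = 11/11 · 10/11 · ··· · 8/11 = 720/1331.
P(at least two equal) = 1 − 720/1331 = 611/1331.

611/1331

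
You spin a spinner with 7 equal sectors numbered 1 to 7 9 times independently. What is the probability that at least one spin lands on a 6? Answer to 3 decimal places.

P(no spin lands on a 6) = (6/7)^9 ≈ 0.250.
P(at least one) = 1 − 0.250 = 0.750.

0.750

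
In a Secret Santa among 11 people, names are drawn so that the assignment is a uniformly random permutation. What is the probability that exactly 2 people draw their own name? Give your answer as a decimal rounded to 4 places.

Choose which 2 of the 11 are fixed: C(11,2) = 55 ways.
The remaining 9 must have no fixed point: D(9) = 133496.
P = 55·133496/39916800 = 16687/90720 ≈ 0.1839.

0.1839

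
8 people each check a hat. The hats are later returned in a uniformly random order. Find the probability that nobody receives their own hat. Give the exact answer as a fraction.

This is the derangement probability: permutations of 8 with no fixed point.
D(8) = 8! · (1 − 1/1! + 1/2! − ··· + (−1)^8/8!) = 14833.
P = 14833/40320 = 2119/5760.

2119/5760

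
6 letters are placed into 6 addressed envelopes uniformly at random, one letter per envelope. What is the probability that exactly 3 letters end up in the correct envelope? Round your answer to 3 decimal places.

0.056

Choose which 3 of the 6 are fixed: C(6,3) = 20 ways.
The remaining 3 must have no fixed point: D(3) = 2.
P = 20·2/720 = 1/18 ≈ 0.056.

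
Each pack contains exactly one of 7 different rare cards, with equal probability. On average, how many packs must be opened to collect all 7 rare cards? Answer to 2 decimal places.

After i distinct types are collected, each trial gives a new one with probability (7−i)/7, so the expected wait for the next new type is 7/(7−i).
E = 7/7 + 7/6 + 7/5 + 7/4 + 7/3 + 7/2 + 7/1 = 363/20 ≈ 18.15.

18.15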